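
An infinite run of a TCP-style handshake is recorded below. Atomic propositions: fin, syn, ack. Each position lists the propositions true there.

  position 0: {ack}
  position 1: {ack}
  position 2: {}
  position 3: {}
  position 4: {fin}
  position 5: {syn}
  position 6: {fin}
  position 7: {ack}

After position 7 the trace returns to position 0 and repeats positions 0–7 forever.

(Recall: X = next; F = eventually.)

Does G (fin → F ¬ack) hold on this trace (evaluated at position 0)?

Satisfied

fin → F ¬ack holds at every position 0..7, and those are all positions ever visited, so G (fin → F ¬ack) holds.
Positions where fin holds: 4, 6.
Check F ¬ack at each: 4→ok, 6→ok.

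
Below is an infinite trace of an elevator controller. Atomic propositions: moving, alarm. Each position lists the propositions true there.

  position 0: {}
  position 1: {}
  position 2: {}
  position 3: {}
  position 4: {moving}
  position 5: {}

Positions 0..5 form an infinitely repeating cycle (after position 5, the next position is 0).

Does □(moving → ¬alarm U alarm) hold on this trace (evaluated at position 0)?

No

moving → ¬alarm U alarm must hold at every position from 0 onward. It fails at position 4, so □(moving → ¬alarm U alarm) is false.
Positions where moving holds: 4.
Check ¬alarm U alarm at each: 4→fails.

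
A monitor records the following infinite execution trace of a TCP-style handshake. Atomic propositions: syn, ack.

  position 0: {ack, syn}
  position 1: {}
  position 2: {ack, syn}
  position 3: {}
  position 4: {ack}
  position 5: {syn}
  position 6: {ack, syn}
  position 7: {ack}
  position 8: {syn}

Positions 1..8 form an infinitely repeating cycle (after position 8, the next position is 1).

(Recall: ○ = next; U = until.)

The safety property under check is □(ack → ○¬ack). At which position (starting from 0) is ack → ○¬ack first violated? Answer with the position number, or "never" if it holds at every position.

6

Check ack → ○¬ack at each position in order: 0 ✓, 1 ✓, 2 ✓, 3 ✓, 4 ✓, 5 ✓.
At position 6 the labels are {ack, syn} and the next position 7 has {ack}, so ack → ○¬ack is false there. This is the first violation.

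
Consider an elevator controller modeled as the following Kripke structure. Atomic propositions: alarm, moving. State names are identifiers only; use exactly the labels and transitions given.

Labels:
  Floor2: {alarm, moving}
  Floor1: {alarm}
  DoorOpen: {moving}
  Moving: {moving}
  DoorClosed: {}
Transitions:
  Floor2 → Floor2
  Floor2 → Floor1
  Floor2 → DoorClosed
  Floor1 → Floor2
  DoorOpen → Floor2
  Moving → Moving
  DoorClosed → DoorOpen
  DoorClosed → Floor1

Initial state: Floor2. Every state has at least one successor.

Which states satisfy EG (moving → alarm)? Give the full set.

States satisfying moving → alarm: {Floor2, Floor1, DoorClosed}.
States satisfying EG (moving → alarm): {Floor2, Floor1, DoorClosed}.

{Floor2, Floor1, DoorClosed}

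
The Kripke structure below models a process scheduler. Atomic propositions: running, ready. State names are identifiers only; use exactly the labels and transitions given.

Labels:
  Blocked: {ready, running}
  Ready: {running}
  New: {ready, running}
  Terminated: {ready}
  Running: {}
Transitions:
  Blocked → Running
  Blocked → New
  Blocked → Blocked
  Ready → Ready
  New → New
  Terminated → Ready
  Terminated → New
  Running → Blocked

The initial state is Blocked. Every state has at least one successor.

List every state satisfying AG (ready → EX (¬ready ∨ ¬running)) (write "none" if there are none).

States satisfying ready → EX (¬ready ∨ ¬running): {Blocked, Ready, Terminated, Running}.
States satisfying AG (ready → EX (¬ready ∨ ¬running)): {Ready}.

{Ready}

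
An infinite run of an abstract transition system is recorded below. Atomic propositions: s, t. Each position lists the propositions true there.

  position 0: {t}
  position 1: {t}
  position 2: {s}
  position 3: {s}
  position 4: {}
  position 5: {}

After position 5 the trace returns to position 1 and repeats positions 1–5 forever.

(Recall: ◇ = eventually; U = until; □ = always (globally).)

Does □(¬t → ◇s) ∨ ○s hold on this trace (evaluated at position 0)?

¬t → ◇s holds at every position 0..5, and those are all positions ever visited, so □(¬t → ◇s) holds.
Positions where ¬t holds: 2, 3, 4, 5.
Check ◇s at each: 2→ok, 3→ok, 4→ok, 5→ok.
The position after 0 is 1; s is false there.
At position 0: □(¬t → ◇s) is true; ○s is false; so □(¬t → ◇s) ∨ ○s is true.

Satisfied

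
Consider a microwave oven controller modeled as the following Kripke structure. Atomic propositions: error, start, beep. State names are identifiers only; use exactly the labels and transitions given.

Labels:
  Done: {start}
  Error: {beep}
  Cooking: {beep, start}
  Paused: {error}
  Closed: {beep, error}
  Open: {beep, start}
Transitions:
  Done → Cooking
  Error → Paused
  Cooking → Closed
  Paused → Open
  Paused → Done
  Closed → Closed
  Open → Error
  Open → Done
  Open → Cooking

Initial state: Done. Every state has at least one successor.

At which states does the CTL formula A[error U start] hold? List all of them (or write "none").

{Done, Cooking, Paused, Open}

States satisfying error: {Paused, Closed}.
States satisfying start: {Done, Cooking, Open}.
States satisfying A[error U start]: {Done, Cooking, Paused, Open}.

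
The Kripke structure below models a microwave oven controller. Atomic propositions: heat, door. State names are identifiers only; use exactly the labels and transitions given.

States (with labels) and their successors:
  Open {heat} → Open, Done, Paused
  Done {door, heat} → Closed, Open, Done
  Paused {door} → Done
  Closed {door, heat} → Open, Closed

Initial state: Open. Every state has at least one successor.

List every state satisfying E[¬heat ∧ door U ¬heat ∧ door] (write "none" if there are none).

{Paused}

States satisfying ¬heat ∧ door: {Paused}.
States satisfying E[¬heat ∧ door U ¬heat ∧ door]: {Paused}.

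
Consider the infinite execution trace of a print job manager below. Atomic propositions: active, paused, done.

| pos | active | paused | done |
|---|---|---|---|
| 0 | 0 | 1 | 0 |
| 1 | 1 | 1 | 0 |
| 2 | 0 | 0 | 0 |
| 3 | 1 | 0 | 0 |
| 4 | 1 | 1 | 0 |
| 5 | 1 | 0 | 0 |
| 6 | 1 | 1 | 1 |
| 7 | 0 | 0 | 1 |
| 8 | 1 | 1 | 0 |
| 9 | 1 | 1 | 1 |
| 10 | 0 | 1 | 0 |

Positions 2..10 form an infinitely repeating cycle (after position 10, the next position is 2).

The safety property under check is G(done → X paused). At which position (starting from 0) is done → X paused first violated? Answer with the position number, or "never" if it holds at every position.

6

Check done → X paused at each position in order: 0 ✓, 1 ✓, 2 ✓, 3 ✓, 4 ✓, 5 ✓.
At position 6 the labels are {active, done, paused} and the next position 7 has {done}, so done → X paused is false there. This is the first violation.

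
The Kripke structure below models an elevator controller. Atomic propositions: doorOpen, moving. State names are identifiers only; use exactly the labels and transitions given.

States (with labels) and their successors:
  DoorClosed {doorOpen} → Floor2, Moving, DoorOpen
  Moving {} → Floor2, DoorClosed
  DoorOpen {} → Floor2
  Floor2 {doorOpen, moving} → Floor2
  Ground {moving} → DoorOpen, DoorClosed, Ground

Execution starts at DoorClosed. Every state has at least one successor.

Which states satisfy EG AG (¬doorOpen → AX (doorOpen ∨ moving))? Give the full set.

States satisfying AG (¬doorOpen → AX (doorOpen ∨ moving)): {DoorClosed, Moving, DoorOpen, Floor2}.
States satisfying EG AG (¬doorOpen → AX (doorOpen ∨ moving)): {DoorClosed, Moving, DoorOpen, Floor2}.

{DoorClosed, Moving, DoorOpen, Floor2}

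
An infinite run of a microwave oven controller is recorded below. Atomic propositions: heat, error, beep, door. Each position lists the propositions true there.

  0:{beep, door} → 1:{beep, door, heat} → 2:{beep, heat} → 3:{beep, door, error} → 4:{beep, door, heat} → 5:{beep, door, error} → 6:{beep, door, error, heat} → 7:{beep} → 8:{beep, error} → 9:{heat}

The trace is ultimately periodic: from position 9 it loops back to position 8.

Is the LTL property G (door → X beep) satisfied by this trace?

door → X beep holds at every position 0..9, and those are all positions ever visited, so G (door → X beep) holds.
Positions where door holds: 0, 1, 3, 4, 5, 6.
Check X beep at each: 0→ok, 1→ok, 3→ok, 4→ok, 5→ok, 6→ok.

Yes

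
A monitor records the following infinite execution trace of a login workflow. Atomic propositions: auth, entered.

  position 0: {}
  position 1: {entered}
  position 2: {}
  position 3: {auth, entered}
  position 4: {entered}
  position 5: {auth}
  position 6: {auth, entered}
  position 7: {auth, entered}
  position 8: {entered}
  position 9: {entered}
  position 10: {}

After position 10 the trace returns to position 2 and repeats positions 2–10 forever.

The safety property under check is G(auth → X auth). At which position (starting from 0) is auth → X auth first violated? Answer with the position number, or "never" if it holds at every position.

3

Check auth → X auth at each position in order: 0 ✓, 1 ✓, 2 ✓.
At position 3 the labels are {auth, entered} and the next position 4 has {entered}, so auth → X auth is false there. This is the first violation.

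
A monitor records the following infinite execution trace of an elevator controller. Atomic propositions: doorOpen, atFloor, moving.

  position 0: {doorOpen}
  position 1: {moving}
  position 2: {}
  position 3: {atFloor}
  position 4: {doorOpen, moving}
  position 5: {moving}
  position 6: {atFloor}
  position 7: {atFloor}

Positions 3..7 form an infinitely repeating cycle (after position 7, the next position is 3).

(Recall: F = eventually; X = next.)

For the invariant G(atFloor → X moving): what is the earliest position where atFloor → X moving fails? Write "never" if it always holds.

6

Check atFloor → X moving at each position in order: 0 ✓, 1 ✓, 2 ✓, 3 ✓, 4 ✓, 5 ✓.
At position 6 the labels are {atFloor} and the next position 7 has {atFloor}, so atFloor → X moving is false there. This is the first violation.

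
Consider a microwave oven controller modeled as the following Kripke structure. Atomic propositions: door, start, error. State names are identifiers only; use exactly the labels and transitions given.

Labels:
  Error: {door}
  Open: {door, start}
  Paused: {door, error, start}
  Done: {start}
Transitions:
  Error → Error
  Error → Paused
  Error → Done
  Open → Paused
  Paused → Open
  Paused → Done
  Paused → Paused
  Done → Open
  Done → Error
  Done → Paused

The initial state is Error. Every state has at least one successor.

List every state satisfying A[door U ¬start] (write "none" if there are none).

{Error}

States satisfying door: {Error, Open, Paused}.
States satisfying ¬start: {Error}.
States satisfying A[door U ¬start]: {Error}.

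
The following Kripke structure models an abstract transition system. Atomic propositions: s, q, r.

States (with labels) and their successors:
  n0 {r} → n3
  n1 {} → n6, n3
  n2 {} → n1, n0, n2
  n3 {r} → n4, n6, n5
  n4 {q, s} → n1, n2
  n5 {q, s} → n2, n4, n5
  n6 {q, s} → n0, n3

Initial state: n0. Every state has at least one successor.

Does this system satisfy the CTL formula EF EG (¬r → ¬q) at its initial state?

States satisfying EG (¬r → ¬q): {n2}.
States satisfying EF EG (¬r → ¬q): {n0, n1, n2, n3, n4, n5, n6}.
Some path from n0 reaches a state where EG (¬r → ¬q) holds.
n0 ∈ Sat(EF EG (¬r → ¬q)).

Yes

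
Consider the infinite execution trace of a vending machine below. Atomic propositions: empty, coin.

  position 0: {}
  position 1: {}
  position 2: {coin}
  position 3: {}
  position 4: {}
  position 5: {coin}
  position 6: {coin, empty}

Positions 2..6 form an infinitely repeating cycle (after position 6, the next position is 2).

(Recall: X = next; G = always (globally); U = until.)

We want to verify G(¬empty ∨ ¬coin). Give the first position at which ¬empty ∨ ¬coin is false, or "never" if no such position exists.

6

Check ¬empty ∨ ¬coin at each position in order: 0 ✓, 1 ✓, 2 ✓, 3 ✓, 4 ✓, 5 ✓.
At position 6 the labels are {coin, empty}, so ¬empty ∨ ¬coin is false there. This is the first violation.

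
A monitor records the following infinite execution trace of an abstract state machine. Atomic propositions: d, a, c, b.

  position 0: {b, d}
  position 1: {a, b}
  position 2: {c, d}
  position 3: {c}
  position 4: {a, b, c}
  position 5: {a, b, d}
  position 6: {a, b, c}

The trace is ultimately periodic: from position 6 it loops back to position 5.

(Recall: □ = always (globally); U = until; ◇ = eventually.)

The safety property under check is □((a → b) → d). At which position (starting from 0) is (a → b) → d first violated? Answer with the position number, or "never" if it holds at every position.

Check (a → b) → d at each position in order: 0 ✓.
At position 1 the labels are {a, b}, so (a → b) → d is false there. This is the first violation.

1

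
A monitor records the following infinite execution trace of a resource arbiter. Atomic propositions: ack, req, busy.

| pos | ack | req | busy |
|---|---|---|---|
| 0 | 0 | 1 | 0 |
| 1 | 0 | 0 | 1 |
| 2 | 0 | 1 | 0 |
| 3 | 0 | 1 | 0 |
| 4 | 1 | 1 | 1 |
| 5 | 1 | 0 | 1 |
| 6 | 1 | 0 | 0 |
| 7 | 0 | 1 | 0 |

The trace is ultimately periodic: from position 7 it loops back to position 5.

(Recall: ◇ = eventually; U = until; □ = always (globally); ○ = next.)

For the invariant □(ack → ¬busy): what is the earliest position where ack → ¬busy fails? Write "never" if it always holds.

Check ack → ¬busy at each position in order: 0 ✓, 1 ✓, 2 ✓, 3 ✓.
At position 4 the labels are {ack, busy, req}, so ack → ¬busy is false there. This is the first violation.

4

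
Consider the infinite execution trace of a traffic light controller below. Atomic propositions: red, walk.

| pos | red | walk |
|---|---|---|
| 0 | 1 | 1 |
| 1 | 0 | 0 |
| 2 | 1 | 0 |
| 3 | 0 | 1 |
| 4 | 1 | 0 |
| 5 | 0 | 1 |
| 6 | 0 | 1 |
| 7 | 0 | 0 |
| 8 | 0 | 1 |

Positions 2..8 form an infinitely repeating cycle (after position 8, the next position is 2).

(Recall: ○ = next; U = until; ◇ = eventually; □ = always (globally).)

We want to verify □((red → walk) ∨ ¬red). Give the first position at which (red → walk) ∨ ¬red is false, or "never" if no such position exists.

Check (red → walk) ∨ ¬red at each position in order: 0 ✓, 1 ✓.
At position 2 the labels are {red}, so (red → walk) ∨ ¬red is false there. This is the first violation.

2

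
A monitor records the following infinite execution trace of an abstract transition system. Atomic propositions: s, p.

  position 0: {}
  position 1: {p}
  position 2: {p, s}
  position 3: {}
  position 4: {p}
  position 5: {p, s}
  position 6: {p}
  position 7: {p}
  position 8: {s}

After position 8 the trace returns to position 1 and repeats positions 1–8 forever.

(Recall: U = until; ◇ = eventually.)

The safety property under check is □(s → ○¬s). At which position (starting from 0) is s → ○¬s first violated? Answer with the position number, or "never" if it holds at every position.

never

s → ○¬s holds at every position 0..8, and those are all the positions the trace ever visits, so the invariant □(s → ○¬s) is never violated.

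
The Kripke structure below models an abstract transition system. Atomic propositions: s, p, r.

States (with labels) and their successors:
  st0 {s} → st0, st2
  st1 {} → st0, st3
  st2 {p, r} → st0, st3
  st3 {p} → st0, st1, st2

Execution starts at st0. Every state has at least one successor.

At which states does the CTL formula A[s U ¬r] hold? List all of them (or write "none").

States satisfying s: {st0}.
States satisfying ¬r: {st0, st1, st3}.
States satisfying A[s U ¬r]: {st0, st1, st3}.

{st0, st1, st3}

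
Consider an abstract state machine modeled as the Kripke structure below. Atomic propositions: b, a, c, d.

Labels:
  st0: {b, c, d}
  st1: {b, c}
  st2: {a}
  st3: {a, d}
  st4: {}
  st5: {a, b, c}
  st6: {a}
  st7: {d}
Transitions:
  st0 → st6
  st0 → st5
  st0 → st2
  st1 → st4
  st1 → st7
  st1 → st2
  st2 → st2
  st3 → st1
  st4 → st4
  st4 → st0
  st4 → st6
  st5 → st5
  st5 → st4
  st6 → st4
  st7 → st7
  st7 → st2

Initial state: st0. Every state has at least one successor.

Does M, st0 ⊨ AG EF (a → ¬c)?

States satisfying EF (a → ¬c): {st0, st1, st2, st3, st4, st5, st6, st7}.
States satisfying AG EF (a → ¬c): {st0, st1, st2, st3, st4, st5, st6, st7}.
Every state reachable from st0 satisfies EF (a → ¬c).
st0 ∈ Sat(AG EF (a → ¬c)).

Yes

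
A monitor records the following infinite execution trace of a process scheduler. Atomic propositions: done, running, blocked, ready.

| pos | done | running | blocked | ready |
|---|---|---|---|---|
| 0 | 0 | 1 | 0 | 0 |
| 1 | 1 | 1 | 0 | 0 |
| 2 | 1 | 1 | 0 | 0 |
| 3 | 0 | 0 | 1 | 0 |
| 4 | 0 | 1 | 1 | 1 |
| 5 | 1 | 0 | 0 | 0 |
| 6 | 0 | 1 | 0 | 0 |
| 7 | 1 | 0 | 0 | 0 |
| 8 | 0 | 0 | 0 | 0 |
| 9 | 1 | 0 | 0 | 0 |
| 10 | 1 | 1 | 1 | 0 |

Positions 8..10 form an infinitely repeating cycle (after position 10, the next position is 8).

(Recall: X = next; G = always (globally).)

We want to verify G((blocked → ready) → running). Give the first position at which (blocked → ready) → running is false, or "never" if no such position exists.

5

Check (blocked → ready) → running at each position in order: 0 ✓, 1 ✓, 2 ✓, 3 ✓, 4 ✓.
At position 5 the labels are {done}, so (blocked → ready) → running is false there. This is the first violation.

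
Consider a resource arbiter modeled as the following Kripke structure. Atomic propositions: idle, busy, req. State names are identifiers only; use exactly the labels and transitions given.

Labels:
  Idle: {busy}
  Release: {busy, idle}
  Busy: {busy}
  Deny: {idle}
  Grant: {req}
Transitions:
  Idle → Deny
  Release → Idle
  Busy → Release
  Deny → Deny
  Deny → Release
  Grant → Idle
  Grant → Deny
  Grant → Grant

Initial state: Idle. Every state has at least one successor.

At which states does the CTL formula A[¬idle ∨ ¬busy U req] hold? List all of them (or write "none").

{Grant}

States satisfying ¬idle ∨ ¬busy: {Idle, Busy, Deny, Grant}.
States satisfying req: {Grant}.
States satisfying A[¬idle ∨ ¬busy U req]: {Grant}.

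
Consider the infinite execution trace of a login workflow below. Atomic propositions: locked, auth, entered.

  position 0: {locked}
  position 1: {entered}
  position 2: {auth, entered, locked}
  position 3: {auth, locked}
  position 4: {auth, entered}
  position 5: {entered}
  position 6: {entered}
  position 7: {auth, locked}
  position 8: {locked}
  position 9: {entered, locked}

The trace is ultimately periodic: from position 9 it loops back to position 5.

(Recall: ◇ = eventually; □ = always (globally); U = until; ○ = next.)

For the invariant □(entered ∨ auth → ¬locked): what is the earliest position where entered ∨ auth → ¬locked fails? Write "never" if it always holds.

Check entered ∨ auth → ¬locked at each position in order: 0 ✓, 1 ✓.
At position 2 the labels are {auth, entered, locked}, so entered ∨ auth → ¬locked is false there. This is the first violation.

2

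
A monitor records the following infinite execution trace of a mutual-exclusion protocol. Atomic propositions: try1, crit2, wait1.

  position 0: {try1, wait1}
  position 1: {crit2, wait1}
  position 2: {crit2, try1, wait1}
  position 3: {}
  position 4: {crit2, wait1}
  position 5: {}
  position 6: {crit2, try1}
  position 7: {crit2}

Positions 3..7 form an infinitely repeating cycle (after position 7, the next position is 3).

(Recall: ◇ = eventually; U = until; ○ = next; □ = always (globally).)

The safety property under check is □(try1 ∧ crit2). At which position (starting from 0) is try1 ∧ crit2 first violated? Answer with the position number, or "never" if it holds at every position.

0

At position 0 the labels are {try1, wait1}, so try1 ∧ crit2 is false there. This is the first violation.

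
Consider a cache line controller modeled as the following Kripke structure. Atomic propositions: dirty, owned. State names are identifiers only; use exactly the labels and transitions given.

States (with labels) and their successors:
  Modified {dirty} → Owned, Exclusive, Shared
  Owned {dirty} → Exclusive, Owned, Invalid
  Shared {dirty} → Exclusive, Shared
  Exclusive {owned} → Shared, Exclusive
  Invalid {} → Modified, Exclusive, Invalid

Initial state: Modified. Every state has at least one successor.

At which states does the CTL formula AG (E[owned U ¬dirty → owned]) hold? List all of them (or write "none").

{Shared, Exclusive}

States satisfying E[owned U ¬dirty → owned]: {Modified, Owned, Shared, Exclusive}.
States satisfying AG (E[owned U ¬dirty → owned]): {Shared, Exclusive}.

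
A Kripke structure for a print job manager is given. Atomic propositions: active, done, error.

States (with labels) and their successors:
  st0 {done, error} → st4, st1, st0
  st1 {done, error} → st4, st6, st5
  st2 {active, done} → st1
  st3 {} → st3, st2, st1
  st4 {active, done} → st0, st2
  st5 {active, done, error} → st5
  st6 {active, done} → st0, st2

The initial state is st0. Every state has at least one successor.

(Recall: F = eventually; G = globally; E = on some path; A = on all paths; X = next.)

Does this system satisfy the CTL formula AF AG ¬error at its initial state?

States satisfying AG ¬error: ∅.
States satisfying AF AG ¬error: ∅.
There is a path from st0 along which AG ¬error never holds.
st0 ∉ Sat(AF AG ¬error).

No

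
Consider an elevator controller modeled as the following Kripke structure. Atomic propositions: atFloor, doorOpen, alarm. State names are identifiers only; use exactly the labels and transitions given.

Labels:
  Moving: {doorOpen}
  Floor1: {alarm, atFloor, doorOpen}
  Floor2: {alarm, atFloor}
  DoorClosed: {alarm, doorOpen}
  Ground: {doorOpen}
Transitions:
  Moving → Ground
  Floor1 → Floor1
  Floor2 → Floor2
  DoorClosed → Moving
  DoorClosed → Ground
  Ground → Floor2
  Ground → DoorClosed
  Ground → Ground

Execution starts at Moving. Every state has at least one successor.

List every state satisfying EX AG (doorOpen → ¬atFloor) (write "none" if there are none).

{Moving, Floor2, DoorClosed, Ground}

States satisfying AG (doorOpen → ¬atFloor): {Moving, Floor2, DoorClosed, Ground}.
States satisfying EX AG (doorOpen → ¬atFloor): {Moving, Floor2, DoorClosed, Ground}.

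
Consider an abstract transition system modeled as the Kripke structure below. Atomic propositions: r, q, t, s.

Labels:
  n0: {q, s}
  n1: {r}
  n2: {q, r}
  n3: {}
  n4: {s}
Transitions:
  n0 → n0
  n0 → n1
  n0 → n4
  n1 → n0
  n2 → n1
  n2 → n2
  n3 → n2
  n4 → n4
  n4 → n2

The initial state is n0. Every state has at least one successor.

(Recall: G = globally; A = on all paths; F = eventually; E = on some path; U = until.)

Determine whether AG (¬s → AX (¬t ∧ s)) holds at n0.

States satisfying ¬s → AX (¬t ∧ s): {n0, n1, n4}.
States satisfying AG (¬s → AX (¬t ∧ s)): ∅.
n2 is reachable from n0 and violates ¬s → AX (¬t ∧ s), so AG fails at n0.
n0 ∉ Sat(AG (¬s → AX (¬t ∧ s))).

Violated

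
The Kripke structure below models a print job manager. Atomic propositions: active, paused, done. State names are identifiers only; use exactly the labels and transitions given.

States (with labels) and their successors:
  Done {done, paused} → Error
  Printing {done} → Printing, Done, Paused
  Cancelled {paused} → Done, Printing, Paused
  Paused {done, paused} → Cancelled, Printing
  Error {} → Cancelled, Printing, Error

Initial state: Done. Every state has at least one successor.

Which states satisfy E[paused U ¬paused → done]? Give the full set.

{Done, Printing, Cancelled, Paused}

States satisfying paused: {Done, Cancelled, Paused}.
States satisfying ¬paused → done: {Done, Printing, Cancelled, Paused}.
States satisfying E[paused U ¬paused → done]: {Done, Printing, Cancelled, Paused}.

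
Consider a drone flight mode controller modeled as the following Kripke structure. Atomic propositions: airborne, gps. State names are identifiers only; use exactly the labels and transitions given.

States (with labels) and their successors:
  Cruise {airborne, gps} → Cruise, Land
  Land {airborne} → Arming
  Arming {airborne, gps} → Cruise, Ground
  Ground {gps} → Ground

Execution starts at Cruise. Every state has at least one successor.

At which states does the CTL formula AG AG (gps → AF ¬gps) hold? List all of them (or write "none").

none

States satisfying AG (gps → AF ¬gps): ∅.
States satisfying AG AG (gps → AF ¬gps): ∅.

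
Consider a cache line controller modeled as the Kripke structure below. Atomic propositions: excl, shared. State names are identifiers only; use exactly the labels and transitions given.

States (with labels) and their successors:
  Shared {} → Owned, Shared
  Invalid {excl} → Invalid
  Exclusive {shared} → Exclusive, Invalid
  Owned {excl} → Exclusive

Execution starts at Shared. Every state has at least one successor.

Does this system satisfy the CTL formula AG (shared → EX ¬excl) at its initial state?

States satisfying shared → EX ¬excl: {Shared, Invalid, Exclusive, Owned}.
States satisfying AG (shared → EX ¬excl): {Shared, Invalid, Exclusive, Owned}.
Every state reachable from Shared satisfies shared → EX ¬excl.
Shared ∈ Sat(AG (shared → EX ¬excl)).

Yes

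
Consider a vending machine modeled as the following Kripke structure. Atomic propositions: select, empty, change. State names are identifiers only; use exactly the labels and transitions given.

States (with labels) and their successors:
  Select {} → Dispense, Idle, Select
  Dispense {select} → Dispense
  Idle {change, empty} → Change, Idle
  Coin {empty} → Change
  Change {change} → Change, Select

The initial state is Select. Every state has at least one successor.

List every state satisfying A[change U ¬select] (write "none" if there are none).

States satisfying change: {Idle, Change}.
States satisfying ¬select: {Select, Idle, Coin, Change}.
States satisfying A[change U ¬select]: {Select, Idle, Coin, Change}.

{Select, Idle, Coin, Change}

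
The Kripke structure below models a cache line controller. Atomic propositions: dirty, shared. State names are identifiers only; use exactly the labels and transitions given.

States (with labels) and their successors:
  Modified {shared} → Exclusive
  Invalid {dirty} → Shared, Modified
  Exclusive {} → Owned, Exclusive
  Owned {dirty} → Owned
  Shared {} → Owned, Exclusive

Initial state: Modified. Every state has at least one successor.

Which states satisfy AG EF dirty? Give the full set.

{Modified, Invalid, Exclusive, Owned, Shared}

States satisfying EF dirty: {Modified, Invalid, Exclusive, Owned, Shared}.
States satisfying AG EF dirty: {Modified, Invalid, Exclusive, Owned, Shared}.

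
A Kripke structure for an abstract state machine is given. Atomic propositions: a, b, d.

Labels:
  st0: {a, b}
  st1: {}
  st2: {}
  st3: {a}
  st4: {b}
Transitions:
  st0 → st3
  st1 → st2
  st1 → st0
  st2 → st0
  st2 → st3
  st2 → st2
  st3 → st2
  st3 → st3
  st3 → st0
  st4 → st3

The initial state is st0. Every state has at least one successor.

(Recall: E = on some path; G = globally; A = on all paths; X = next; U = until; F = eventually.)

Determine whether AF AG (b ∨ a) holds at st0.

States satisfying AG (b ∨ a): ∅.
States satisfying AF AG (b ∨ a): ∅.
There is a path from st0 along which AG (b ∨ a) never holds.
st0 ∉ Sat(AF AG (b ∨ a)).

Violated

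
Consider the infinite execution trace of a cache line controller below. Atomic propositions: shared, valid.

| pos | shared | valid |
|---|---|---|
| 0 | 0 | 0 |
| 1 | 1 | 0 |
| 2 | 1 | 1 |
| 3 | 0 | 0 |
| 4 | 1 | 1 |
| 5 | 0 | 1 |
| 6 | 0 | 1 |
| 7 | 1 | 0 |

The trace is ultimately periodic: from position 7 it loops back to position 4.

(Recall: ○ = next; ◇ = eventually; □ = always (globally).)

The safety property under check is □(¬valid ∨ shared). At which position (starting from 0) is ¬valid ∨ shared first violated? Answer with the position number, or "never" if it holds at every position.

5

Check ¬valid ∨ shared at each position in order: 0 ✓, 1 ✓, 2 ✓, 3 ✓, 4 ✓.
At position 5 the labels are {valid}, so ¬valid ∨ shared is false there. This is the first violation.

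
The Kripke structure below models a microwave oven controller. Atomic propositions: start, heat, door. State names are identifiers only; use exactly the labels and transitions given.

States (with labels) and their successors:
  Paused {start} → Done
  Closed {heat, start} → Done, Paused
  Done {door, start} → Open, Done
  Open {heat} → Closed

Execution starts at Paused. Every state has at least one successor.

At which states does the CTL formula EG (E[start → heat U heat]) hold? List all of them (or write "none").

States satisfying E[start → heat U heat]: {Closed, Open}.
States satisfying EG (E[start → heat U heat]): ∅.

none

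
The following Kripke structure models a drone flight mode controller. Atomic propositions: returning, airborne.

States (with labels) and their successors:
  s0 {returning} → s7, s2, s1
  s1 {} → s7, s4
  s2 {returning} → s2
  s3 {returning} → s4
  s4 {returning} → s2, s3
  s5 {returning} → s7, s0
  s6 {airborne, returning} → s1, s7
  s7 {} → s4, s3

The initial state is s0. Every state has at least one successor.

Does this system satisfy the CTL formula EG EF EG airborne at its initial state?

Violated

States satisfying EF EG airborne: ∅.
States satisfying EG EF EG airborne: ∅.
No suitable path/successor from s0 witnesses the formula.
s0 ∉ Sat(EG EF EG airborne).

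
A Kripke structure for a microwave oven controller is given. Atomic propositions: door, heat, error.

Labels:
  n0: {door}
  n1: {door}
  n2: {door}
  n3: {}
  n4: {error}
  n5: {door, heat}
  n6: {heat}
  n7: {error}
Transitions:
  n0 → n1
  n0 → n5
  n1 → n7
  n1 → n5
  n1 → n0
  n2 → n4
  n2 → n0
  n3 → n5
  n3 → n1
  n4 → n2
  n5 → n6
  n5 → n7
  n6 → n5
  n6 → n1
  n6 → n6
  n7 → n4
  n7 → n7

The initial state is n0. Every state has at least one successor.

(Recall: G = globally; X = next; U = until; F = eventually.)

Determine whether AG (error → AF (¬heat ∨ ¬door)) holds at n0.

Satisfied

States satisfying error → AF (¬heat ∨ ¬door): {n0, n1, n2, n3, n4, n5, n6, n7}.
States satisfying AG (error → AF (¬heat ∨ ¬door)): {n0, n1, n2, n3, n4, n5, n6, n7}.
Every state reachable from n0 satisfies error → AF (¬heat ∨ ¬door).
n0 ∈ Sat(AG (error → AF (¬heat ∨ ¬door))).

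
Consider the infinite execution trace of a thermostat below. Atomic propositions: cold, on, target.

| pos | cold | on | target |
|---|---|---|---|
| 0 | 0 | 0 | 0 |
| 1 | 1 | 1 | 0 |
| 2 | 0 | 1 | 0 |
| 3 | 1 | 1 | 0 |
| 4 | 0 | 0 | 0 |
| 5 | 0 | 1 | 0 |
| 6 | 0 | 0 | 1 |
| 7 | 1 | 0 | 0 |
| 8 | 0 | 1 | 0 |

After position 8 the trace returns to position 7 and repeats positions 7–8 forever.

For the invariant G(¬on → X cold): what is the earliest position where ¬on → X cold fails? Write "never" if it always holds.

Check ¬on → X cold at each position in order: 0 ✓, 1 ✓, 2 ✓, 3 ✓.
At position 4 the labels are {} and the next position 5 has {on}, so ¬on → X cold is false there. This is the first violation.

4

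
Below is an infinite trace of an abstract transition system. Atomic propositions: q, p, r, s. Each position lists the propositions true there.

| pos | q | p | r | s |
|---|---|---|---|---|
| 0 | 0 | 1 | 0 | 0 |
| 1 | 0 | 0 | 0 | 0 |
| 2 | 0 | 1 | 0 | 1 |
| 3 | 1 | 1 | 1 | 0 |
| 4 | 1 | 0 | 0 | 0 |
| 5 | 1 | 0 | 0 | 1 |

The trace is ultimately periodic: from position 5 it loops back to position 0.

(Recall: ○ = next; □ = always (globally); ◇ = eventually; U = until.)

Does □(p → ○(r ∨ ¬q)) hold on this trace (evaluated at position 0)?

No

p → ○(r ∨ ¬q) must hold at every position from 0 onward. It fails at position 3, so □(p → ○(r ∨ ¬q)) is false.
Positions where p holds: 0, 2, 3.
Check ○(r ∨ ¬q) at each: 0→ok, 2→ok, 3→fails.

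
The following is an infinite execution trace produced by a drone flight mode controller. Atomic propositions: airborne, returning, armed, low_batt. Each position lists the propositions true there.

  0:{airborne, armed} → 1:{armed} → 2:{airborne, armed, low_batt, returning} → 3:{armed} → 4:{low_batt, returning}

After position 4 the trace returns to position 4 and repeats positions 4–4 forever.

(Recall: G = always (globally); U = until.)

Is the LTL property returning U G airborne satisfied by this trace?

Does not hold

Walking from position 0: at position 0, G airborne has not yet held and returning fails, so returning U G airborne is false.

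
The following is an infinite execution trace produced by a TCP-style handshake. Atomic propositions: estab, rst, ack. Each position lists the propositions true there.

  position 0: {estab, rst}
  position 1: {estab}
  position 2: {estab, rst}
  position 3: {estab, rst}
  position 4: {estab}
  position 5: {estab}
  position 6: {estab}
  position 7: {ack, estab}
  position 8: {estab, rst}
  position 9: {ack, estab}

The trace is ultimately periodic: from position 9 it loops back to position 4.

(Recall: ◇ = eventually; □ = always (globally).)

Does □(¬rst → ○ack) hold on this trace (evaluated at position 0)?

Does not hold

¬rst → ○ack must hold at every position from 0 onward. It fails at position 1, so □(¬rst → ○ack) is false.
Positions where ¬rst holds: 1, 4, 5, 6, 7, 9.
Check ○ack at each: 1→fails, 4→fails, 5→fails, 6→ok, 7→fails, 9→fails.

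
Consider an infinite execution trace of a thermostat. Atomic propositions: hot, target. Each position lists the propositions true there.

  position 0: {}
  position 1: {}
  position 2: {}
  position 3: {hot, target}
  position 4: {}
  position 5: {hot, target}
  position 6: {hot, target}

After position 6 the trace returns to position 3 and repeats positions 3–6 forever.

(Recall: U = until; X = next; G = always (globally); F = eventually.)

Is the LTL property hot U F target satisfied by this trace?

Holds

Walking from position 0: F target first holds at position 0, and hot holds at every earlier position along the way, so hot U F target holds.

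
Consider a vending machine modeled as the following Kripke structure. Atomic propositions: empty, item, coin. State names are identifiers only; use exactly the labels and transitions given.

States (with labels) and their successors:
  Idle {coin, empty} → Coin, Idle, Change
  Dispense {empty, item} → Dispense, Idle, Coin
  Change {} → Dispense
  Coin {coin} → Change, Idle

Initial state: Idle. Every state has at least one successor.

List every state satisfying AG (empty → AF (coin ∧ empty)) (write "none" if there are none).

States satisfying empty → AF (coin ∧ empty): {Idle, Change, Coin}.
States satisfying AG (empty → AF (coin ∧ empty)): ∅.

none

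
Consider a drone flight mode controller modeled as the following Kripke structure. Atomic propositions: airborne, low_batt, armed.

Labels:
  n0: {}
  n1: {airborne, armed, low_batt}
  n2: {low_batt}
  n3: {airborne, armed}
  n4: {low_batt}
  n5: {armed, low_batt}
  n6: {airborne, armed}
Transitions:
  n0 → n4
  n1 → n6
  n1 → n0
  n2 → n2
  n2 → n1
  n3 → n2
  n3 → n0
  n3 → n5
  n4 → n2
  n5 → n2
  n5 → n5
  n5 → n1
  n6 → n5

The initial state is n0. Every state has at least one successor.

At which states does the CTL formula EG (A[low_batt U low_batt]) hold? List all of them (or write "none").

{n2, n4, n5}

States satisfying A[low_batt U low_batt]: {n1, n2, n4, n5}.
States satisfying EG (A[low_batt U low_batt]): {n2, n4, n5}.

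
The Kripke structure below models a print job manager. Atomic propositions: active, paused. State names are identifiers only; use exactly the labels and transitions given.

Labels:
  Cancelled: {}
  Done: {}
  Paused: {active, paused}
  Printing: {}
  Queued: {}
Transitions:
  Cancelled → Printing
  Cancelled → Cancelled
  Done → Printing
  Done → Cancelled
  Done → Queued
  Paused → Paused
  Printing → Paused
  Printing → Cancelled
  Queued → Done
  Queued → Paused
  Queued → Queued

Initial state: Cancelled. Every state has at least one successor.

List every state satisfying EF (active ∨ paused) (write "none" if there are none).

States satisfying active ∨ paused: {Paused}.
States satisfying EF (active ∨ paused): {Cancelled, Done, Paused, Printing, Queued}.

{Cancelled, Done, Paused, Printing, Queued}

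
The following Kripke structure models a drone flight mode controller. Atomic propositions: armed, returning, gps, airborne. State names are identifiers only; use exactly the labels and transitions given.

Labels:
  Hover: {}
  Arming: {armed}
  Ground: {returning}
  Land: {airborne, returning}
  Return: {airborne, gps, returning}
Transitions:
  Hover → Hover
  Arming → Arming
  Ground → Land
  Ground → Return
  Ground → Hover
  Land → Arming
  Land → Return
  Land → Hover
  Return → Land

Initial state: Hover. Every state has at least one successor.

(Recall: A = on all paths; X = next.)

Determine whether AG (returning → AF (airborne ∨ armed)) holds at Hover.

States satisfying returning → AF (airborne ∨ armed): {Hover, Arming, Land, Return}.
States satisfying AG (returning → AF (airborne ∨ armed)): {Hover, Arming, Land, Return}.
Every state reachable from Hover satisfies returning → AF (airborne ∨ armed).
Hover ∈ Sat(AG (returning → AF (airborne ∨ armed))).

Holds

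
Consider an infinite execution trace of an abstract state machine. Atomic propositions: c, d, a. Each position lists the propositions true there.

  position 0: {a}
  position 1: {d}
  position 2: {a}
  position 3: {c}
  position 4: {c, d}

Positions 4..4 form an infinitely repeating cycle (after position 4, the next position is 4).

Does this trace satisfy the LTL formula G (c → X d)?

c → X d holds at every position 0..4, and those are all positions ever visited, so G (c → X d) holds.
Positions where c holds: 3, 4.
Check X d at each: 3→ok, 4→ok.

Satisfied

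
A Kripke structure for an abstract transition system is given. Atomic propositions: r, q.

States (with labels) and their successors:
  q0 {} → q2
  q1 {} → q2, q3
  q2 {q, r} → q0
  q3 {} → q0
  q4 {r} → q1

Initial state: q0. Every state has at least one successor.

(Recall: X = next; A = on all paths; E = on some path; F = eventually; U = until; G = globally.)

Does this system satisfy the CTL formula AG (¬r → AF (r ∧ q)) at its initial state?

Holds

States satisfying ¬r → AF (r ∧ q): {q0, q1, q2, q3, q4}.
States satisfying AG (¬r → AF (r ∧ q)): {q0, q1, q2, q3, q4}.
Every state reachable from q0 satisfies ¬r → AF (r ∧ q).
q0 ∈ Sat(AG (¬r → AF (r ∧ q))).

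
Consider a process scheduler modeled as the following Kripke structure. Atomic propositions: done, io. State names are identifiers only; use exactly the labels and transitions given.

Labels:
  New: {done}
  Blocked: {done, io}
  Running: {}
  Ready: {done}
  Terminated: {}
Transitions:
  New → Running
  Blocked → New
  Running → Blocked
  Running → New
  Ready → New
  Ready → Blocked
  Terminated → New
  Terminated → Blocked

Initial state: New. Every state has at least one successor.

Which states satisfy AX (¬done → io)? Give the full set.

States satisfying ¬done → io: {New, Blocked, Ready}.
States satisfying AX (¬done → io): {Blocked, Running, Ready, Terminated}.

{Blocked, Running, Ready, Terminated}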